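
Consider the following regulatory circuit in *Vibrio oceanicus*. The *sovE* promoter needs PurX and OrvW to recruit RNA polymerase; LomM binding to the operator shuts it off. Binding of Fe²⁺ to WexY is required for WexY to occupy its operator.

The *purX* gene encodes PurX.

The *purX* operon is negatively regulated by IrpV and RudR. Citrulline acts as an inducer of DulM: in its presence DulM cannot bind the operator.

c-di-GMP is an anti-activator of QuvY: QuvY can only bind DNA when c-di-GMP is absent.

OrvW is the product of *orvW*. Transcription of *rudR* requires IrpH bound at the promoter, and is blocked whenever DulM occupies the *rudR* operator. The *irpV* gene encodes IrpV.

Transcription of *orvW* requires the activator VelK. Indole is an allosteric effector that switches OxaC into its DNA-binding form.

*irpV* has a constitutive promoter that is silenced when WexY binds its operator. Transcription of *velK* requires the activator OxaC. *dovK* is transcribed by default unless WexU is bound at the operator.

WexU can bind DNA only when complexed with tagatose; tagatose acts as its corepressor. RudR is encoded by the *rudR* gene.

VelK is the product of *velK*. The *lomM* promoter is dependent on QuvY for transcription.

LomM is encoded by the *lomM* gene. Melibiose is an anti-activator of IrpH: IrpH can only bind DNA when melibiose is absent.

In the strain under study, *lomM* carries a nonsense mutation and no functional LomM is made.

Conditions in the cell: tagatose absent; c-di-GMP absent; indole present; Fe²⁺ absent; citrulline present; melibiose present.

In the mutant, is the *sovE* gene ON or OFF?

LomM is non-functional in this strain, so it has no effect.
Fe²⁺ is absent, so WexY is inactive.
With no repressor bound, *irpV* is transcribed.
So IrpV is produced and active.
Citrulline is present, so DulM is inactive.
Melibiose is present, so IrpH is inactive.
Required activator IrpH is absent, so *rudR* is not transcribed.
So RudR is not produced.
With repressor IrpV bound, *purX* is not transcribed.
So PurX is not produced.
Indole is present, so OxaC is active.
No repressor is bound and OxaC is active, so *velK* is transcribed.
So VelK is produced and active.
No repressor is bound and VelK is active, so *orvW* is transcribed.
So OrvW is produced and active.
Required activator PurX is absent, so *sovE* is not transcribed.

OFF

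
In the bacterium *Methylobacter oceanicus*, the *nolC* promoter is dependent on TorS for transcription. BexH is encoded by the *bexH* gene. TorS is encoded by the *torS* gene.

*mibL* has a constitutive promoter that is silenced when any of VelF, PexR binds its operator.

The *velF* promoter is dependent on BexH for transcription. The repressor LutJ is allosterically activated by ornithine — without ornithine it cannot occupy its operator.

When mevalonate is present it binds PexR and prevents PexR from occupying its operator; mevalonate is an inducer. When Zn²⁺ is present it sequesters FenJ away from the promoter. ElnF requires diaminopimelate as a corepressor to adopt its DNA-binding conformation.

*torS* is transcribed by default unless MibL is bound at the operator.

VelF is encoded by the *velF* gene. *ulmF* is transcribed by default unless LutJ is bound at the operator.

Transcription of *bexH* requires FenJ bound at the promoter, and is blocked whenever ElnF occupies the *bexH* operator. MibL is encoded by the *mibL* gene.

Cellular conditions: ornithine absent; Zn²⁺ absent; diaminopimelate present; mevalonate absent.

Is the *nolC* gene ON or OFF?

ON

Zn²⁺ is absent, so FenJ is active.
Diaminopimelate is present, so ElnF is active.
With repressor ElnF bound, *bexH* is not transcribed.
So BexH is not produced.
Required activator BexH is absent, so *velF* is not transcribed.
So VelF is not produced.
Mevalonate is absent, so PexR is active.
With repressor PexR bound, *mibL* is not transcribed.
So MibL is not produced.
With no repressor bound, *torS* is transcribed.
So TorS is produced and active.
No repressor is bound and TorS is active, so *nolC* is transcribed.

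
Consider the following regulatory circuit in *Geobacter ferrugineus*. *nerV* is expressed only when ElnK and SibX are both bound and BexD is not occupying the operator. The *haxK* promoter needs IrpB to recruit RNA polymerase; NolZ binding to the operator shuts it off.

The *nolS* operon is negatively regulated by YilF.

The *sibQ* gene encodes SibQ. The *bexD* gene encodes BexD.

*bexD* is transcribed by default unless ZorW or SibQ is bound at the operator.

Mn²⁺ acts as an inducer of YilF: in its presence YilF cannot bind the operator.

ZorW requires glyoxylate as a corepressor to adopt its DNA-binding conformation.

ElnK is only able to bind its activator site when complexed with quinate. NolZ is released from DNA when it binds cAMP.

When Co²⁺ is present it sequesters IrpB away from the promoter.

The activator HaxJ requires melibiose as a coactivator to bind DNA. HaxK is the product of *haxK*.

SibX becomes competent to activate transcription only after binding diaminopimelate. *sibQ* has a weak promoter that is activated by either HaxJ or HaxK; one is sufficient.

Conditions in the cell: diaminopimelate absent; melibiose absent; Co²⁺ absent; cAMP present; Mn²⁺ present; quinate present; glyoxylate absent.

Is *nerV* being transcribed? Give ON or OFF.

Glyoxylate is absent, so ZorW is inactive.
Melibiose is absent, so HaxJ is inactive.
Co²⁺ is absent, so IrpB is active.
cAMP is present, so NolZ is inactive.
No repressor is bound and IrpB is active, so *haxK* is transcribed.
So HaxK is produced and active.
Activator HaxK is present, so *sibQ* is transcribed.
So SibQ is produced and active.
With repressor SibQ bound, *bexD* is not transcribed.
So BexD is not produced.
Quinate is present, so ElnK is active.
Diaminopimelate is absent, so SibX is inactive.
Required activator SibX is absent, so *nerV* is not transcribed.

OFF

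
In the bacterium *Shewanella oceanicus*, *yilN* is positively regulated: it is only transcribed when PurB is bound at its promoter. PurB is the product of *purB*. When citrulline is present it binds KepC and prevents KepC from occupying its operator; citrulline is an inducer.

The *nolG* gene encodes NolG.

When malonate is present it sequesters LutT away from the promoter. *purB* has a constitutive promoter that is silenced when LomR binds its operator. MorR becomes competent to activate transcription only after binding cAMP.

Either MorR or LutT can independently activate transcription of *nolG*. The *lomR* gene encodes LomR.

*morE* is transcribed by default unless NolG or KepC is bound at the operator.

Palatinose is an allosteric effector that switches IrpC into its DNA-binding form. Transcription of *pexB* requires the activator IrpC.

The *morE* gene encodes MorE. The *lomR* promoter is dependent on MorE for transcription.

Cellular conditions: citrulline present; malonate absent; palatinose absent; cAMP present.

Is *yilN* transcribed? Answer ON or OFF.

ON

cAMP is present, so MorR is active.
Malonate is absent, so LutT is active.
Activator MorR is present, so *nolG* is transcribed.
So NolG is produced and active.
Citrulline is present, so KepC is inactive.
With repressor NolG bound, *morE* is not transcribed.
So MorE is not produced.
Required activator MorE is absent, so *lomR* is not transcribed.
So LomR is not produced.
With no repressor bound, *purB* is transcribed.
So PurB is produced and active.
No repressor is bound and PurB is active, so *yilN* is transcribed.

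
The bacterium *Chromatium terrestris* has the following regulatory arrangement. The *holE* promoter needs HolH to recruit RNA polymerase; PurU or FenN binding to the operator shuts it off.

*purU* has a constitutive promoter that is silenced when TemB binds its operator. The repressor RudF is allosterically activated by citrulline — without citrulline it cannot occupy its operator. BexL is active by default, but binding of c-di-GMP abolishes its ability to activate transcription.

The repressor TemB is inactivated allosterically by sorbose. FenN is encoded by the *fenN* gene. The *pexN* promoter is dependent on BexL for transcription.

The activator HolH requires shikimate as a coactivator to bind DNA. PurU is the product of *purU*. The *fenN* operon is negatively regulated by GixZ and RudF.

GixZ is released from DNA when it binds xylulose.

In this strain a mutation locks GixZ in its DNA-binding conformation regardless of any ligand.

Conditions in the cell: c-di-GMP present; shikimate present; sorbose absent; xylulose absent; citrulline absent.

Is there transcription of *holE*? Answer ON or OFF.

Sorbose is absent, so TemB is active.
With repressor TemB bound, *purU* is not transcribed.
So PurU is not produced.
Shikimate is present, so HolH is active.
GixZ is constitutively active in this strain.
Citrulline is absent, so RudF is inactive.
With repressor GixZ bound, *fenN* is not transcribed.
So FenN is not produced.
No repressor is bound and HolH is active, so *holE* is transcribed.

ON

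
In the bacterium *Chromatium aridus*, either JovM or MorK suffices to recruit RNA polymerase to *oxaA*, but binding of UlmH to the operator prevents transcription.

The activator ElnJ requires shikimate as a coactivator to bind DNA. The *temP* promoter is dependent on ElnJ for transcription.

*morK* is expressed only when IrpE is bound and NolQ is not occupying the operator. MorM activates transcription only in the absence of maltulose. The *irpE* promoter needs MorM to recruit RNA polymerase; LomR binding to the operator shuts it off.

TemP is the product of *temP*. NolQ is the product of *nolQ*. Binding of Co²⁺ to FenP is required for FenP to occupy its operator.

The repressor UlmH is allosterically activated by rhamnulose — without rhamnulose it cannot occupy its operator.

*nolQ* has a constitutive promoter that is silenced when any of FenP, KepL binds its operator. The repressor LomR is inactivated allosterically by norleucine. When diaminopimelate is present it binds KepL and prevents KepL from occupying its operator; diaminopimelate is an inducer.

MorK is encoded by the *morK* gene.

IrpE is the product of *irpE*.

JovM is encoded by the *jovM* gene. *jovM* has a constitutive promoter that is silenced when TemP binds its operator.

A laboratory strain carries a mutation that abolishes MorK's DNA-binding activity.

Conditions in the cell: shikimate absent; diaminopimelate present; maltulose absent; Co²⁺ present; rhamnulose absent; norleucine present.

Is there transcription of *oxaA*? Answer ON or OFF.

Shikimate is absent, so ElnJ is inactive.
Required activator ElnJ is absent, so *temP* is not transcribed.
So TemP is not produced.
With no repressor bound, *jovM* is transcribed.
So JovM is produced and active.
Rhamnulose is absent, so UlmH is inactive.
MorK is non-functional in this strain, so it has no effect.
Activator JovM is present, so *oxaA* is transcribed.

ON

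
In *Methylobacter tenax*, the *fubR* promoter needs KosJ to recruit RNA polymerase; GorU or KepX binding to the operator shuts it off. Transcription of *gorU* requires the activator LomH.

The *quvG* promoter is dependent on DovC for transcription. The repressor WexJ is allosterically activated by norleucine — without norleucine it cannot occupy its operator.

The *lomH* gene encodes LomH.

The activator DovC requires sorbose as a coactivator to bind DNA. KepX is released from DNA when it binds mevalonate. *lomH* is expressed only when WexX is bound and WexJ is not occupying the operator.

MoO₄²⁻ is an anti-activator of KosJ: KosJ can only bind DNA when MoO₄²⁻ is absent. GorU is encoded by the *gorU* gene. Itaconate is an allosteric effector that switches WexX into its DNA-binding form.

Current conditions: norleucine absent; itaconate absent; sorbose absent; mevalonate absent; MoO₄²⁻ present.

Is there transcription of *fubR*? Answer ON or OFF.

Itaconate is absent, so WexX is inactive.
Norleucine is absent, so WexJ is inactive.
Required activator WexX is absent, so *lomH* is not transcribed.
So LomH is not produced.
Required activator LomH is absent, so *gorU* is not transcribed.
So GorU is not produced.
MoO₄²⁻ is present, so KosJ is inactive.
Mevalonate is absent, so KepX is active.
With repressor KepX bound, *fubR* is not transcribed.

OFF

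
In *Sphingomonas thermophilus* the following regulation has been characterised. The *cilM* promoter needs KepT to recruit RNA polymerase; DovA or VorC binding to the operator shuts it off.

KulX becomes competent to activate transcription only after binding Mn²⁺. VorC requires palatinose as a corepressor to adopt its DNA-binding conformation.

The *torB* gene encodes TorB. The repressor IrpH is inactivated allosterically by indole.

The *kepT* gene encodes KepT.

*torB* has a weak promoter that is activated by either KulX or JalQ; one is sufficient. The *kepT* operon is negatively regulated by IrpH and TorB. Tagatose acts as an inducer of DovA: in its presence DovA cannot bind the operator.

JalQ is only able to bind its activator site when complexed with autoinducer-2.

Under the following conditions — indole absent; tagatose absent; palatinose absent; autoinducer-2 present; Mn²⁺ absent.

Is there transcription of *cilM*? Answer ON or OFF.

OFF

Tagatose is absent, so DovA is active.
Palatinose is absent, so VorC is inactive.
Indole is absent, so IrpH is active.
Mn²⁺ is absent, so KulX is inactive.
Autoinducer-2 is present, so JalQ is active.
Activator JalQ is present, so *torB* is transcribed.
So TorB is produced and active.
With repressor IrpH bound, *kepT* is not transcribed.
So KepT is not produced.
With repressor DovA bound, *cilM* is not transcribed.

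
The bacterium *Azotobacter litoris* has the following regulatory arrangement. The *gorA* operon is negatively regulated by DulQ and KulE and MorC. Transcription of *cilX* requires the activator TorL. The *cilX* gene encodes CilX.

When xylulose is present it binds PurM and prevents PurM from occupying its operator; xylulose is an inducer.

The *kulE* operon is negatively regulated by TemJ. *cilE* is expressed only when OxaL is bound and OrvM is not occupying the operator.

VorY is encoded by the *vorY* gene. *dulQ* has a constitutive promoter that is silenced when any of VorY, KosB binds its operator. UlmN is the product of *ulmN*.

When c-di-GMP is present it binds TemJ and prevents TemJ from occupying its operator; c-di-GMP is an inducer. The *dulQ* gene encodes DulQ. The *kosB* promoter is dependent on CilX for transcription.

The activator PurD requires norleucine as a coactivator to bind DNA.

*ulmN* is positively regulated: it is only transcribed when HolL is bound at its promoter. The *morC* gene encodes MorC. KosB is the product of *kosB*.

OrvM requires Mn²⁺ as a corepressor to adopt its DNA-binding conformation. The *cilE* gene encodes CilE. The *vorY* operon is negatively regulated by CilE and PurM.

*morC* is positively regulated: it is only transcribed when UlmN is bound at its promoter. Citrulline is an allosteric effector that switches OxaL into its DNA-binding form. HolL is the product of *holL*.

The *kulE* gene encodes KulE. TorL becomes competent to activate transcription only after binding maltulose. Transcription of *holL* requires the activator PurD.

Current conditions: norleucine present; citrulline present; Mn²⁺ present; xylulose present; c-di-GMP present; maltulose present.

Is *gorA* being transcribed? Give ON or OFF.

OFF

Mn²⁺ is present, so OrvM is active.
Citrulline is present, so OxaL is active.
With repressor OrvM bound, *cilE* is not transcribed.
So CilE is not produced.
Xylulose is present, so PurM is inactive.
With no repressor bound, *vorY* is transcribed.
So VorY is produced and active.
Maltulose is present, so TorL is active.
No repressor is bound and TorL is active, so *cilX* is transcribed.
So CilX is produced and active.
No repressor is bound and CilX is active, so *kosB* is transcribed.
So KosB is produced and active.
With repressor VorY bound, *dulQ* is not transcribed.
So DulQ is not produced.
c-di-GMP is present, so TemJ is inactive.
With no repressor bound, *kulE* is transcribed.
So KulE is produced and active.
Norleucine is present, so PurD is active.
No repressor is bound and PurD is active, so *holL* is transcribed.
So HolL is produced and active.
No repressor is bound and HolL is active, so *ulmN* is transcribed.
So UlmN is produced and active.
No repressor is bound and UlmN is active, so *morC* is transcribed.
So MorC is produced and active.
With repressor KulE bound, *gorA* is not transcribed.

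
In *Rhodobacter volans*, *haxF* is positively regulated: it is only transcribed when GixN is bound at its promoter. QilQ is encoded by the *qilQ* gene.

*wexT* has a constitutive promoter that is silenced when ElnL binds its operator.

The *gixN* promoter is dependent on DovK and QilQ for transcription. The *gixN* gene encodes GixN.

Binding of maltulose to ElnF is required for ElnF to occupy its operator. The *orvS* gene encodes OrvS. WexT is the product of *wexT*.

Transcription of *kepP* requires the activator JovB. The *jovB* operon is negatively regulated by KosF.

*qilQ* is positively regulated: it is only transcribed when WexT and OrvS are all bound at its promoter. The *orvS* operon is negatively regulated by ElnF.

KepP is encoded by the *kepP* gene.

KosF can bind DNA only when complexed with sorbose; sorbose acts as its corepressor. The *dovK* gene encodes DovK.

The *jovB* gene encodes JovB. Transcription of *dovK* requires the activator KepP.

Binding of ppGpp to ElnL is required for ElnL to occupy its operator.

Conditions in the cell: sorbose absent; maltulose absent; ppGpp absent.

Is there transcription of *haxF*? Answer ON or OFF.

ON

Sorbose is absent, so KosF is inactive.
With no repressor bound, *jovB* is transcribed.
So JovB is produced and active.
No repressor is bound and JovB is active, so *kepP* is transcribed.
So KepP is produced and active.
No repressor is bound and KepP is active, so *dovK* is transcribed.
So DovK is produced and active.
ppGpp is absent, so ElnL is inactive.
With no repressor bound, *wexT* is transcribed.
So WexT is produced and active.
Maltulose is absent, so ElnF is inactive.
With no repressor bound, *orvS* is transcribed.
So OrvS is produced and active.
No repressor is bound and WexT and OrvS are active, so *qilQ* is transcribed.
So QilQ is produced and active.
No repressor is bound and DovK and QilQ are active, so *gixN* is transcribed.
So GixN is produced and active.
No repressor is bound and GixN is active, so *haxF* is transcribed.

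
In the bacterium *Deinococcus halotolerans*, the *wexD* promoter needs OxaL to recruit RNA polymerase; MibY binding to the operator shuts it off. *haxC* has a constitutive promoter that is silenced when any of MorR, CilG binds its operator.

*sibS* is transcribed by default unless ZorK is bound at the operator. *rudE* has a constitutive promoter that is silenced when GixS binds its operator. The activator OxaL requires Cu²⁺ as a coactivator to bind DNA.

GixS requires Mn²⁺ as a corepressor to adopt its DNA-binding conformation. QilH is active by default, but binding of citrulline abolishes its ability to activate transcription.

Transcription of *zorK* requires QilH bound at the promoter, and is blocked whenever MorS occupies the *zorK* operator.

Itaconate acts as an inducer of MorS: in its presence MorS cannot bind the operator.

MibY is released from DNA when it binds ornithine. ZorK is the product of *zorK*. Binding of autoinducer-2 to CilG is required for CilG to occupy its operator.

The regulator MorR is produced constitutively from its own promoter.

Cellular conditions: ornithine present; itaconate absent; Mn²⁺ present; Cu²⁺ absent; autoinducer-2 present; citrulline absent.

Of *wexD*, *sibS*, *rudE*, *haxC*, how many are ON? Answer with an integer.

Cu²⁺ is absent, so OxaL is inactive.
Ornithine is present, so MibY is inactive.
Required activator OxaL is absent, so *wexD* is not transcribed.
→ *wexD* is OFF.
Itaconate is absent, so MorS is active.
Citrulline is absent, so QilH is active.
With repressor MorS bound, *zorK* is not transcribed.
So ZorK is not produced.
With no repressor bound, *sibS* is transcribed.
→ *sibS* is ON.
Mn²⁺ is present, so GixS is active.
With repressor GixS bound, *rudE* is not transcribed.
→ *rudE* is OFF.
MorR is produced constitutively and is active.
Autoinducer-2 is present, so CilG is active.
With repressor MorR bound, *haxC* is not transcribed.
→ *haxC* is OFF.
1 of the 4 genes is transcribed.

1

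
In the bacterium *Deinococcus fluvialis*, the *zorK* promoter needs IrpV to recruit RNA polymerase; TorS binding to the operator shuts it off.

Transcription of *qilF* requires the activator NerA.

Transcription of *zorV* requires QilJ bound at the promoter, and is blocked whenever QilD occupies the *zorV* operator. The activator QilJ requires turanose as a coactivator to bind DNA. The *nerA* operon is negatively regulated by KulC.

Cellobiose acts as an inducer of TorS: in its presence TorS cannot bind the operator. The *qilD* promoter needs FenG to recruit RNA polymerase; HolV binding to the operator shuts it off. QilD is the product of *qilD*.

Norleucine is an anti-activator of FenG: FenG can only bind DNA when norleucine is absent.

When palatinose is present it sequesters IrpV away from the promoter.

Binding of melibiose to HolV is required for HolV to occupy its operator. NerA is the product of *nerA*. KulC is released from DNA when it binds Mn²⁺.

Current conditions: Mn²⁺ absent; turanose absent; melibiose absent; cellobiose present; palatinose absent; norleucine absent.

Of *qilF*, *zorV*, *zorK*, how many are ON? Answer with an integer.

Mn²⁺ is absent, so KulC is active.
With repressor KulC bound, *nerA* is not transcribed.
So NerA is not produced.
Required activator NerA is absent, so *qilF* is not transcribed.
→ *qilF* is OFF.
Turanose is absent, so QilJ is inactive.
Melibiose is absent, so HolV is inactive.
Norleucine is absent, so FenG is active.
No repressor is bound and FenG is active, so *qilD* is transcribed.
So QilD is produced and active.
With repressor QilD bound, *zorV* is not transcribed.
→ *zorV* is OFF.
Palatinose is absent, so IrpV is active.
Cellobiose is present, so TorS is inactive.
No repressor is bound and IrpV is active, so *zorK* is transcribed.
→ *zorK* is ON.
1 of the 3 genes is transcribed.

1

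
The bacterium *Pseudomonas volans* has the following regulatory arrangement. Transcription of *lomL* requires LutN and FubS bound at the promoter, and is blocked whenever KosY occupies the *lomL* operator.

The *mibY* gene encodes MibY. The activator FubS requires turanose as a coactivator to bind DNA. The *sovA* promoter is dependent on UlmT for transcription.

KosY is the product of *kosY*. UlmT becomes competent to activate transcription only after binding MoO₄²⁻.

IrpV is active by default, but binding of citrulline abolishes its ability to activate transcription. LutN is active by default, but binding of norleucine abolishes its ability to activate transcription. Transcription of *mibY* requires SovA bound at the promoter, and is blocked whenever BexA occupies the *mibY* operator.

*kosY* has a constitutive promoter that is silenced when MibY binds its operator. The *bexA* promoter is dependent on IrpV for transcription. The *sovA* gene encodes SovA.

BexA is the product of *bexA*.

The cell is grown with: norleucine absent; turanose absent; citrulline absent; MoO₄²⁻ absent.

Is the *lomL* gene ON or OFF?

Norleucine is absent, so LutN is active.
Citrulline is absent, so IrpV is active.
No repressor is bound and IrpV is active, so *bexA* is transcribed.
So BexA is produced and active.
MoO₄²⁻ is absent, so UlmT is inactive.
Required activator UlmT is absent, so *sovA* is not transcribed.
So SovA is not produced.
With repressor BexA bound, *mibY* is not transcribed.
So MibY is not produced.
With no repressor bound, *kosY* is transcribed.
So KosY is produced and active.
Turanose is absent, so FubS is inactive.
With repressor KosY bound, *lomL* is not transcribed.

OFF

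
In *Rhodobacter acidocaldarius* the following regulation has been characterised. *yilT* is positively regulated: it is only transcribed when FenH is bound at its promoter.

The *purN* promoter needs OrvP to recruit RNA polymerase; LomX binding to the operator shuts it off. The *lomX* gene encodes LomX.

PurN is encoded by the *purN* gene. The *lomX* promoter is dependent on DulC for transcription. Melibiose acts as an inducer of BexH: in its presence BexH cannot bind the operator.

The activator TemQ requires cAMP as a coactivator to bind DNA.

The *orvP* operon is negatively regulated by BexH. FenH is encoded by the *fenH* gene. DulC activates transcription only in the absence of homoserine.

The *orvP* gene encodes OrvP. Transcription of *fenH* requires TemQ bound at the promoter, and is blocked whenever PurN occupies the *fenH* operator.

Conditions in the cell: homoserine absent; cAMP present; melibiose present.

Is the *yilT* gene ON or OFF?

ON

Homoserine is absent, so DulC is active.
No repressor is bound and DulC is active, so *lomX* is transcribed.
So LomX is produced and active.
Melibiose is present, so BexH is inactive.
With no repressor bound, *orvP* is transcribed.
So OrvP is produced and active.
With repressor LomX bound, *purN* is not transcribed.
So PurN is not produced.
cAMP is present, so TemQ is active.
No repressor is bound and TemQ is active, so *fenH* is transcribed.
So FenH is produced and active.
No repressor is bound and FenH is active, so *yilT* is transcribed.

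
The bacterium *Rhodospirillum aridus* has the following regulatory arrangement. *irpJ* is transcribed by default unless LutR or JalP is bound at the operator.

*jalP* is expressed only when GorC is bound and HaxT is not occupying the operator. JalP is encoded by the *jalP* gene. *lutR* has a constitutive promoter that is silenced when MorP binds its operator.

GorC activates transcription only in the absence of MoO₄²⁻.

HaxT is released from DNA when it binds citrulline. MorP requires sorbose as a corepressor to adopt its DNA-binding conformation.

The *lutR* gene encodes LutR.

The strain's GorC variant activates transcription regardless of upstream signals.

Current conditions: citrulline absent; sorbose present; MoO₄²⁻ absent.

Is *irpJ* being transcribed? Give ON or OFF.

ON

Sorbose is present, so MorP is active.
With repressor MorP bound, *lutR* is not transcribed.
So LutR is not produced.
GorC is constitutively active in this strain.
Citrulline is absent, so HaxT is active.
With repressor HaxT bound, *jalP* is not transcribed.
So JalP is not produced.
With no repressor bound, *irpJ* is transcribed.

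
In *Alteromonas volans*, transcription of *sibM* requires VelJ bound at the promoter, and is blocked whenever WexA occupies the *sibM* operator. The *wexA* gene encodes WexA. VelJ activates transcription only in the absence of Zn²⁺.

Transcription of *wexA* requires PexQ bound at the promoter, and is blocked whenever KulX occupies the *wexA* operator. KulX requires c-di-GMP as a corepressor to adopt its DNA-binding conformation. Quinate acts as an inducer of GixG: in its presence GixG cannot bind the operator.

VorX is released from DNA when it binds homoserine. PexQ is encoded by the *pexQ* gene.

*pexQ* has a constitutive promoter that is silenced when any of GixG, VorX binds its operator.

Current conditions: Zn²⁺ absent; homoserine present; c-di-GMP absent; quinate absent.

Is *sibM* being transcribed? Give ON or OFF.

ON

Quinate is absent, so GixG is active.
Homoserine is present, so VorX is inactive.
With repressor GixG bound, *pexQ* is not transcribed.
So PexQ is not produced.
c-di-GMP is absent, so KulX is inactive.
Required activator PexQ is absent, so *wexA* is not transcribed.
So WexA is not produced.
Zn²⁺ is absent, so VelJ is active.
No repressor is bound and VelJ is active, so *sibM* is transcribed.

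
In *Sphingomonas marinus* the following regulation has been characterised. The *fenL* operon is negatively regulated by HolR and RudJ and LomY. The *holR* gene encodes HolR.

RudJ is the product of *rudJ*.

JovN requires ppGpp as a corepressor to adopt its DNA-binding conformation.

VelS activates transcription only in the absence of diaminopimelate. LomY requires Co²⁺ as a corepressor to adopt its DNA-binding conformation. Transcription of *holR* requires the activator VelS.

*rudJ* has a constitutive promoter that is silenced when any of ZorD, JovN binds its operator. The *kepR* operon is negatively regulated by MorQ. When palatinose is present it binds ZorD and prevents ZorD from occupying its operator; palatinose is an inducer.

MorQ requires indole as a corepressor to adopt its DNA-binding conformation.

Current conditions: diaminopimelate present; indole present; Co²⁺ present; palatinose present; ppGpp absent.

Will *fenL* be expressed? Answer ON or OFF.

OFF

Diaminopimelate is present, so VelS is inactive.
Required activator VelS is absent, so *holR* is not transcribed.
So HolR is not produced.
Palatinose is present, so ZorD is inactive.
ppGpp is absent, so JovN is inactive.
With no repressor bound, *rudJ* is transcribed.
So RudJ is produced and active.
Co²⁺ is present, so LomY is active.
With repressor RudJ bound, *fenL* is not transcribed.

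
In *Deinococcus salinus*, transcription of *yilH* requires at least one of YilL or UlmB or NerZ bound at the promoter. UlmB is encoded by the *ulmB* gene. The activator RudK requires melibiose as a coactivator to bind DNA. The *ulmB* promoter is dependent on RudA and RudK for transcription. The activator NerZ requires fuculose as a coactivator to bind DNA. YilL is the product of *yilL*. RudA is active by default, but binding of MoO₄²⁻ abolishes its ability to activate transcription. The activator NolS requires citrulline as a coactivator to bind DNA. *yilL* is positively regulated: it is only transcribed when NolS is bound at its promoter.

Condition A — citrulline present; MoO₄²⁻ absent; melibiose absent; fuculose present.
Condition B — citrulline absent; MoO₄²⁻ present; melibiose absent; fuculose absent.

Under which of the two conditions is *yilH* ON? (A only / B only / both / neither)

Condition A:
Citrulline is present, so NolS is active.
No repressor is bound and NolS is active, so *yilL* is transcribed.
So YilL is produced and active.
MoO₄²⁻ is absent, so RudA is active.
Melibiose is absent, so RudK is inactive.
Required activator RudK is absent, so *ulmB* is not transcribed.
So UlmB is not produced.
Fuculose is present, so NerZ is active.
Activator YilL is present, so *yilH* is transcribed.
→ *yilH* is ON in A.
Condition B:
Citrulline is absent, so NolS is inactive.
Required activator NolS is absent, so *yilL* is not transcribed.
So YilL is not produced.
MoO₄²⁻ is present, so RudA is inactive.
Melibiose is absent, so RudK is inactive.
Required activator RudA is absent, so *ulmB* is not transcribed.
So UlmB is not produced.
Fuculose is absent, so NerZ is inactive.
No activator is available at the *yilH* promoter, so *yilH* is not transcribed.
→ *yilH* is OFF in B.

A only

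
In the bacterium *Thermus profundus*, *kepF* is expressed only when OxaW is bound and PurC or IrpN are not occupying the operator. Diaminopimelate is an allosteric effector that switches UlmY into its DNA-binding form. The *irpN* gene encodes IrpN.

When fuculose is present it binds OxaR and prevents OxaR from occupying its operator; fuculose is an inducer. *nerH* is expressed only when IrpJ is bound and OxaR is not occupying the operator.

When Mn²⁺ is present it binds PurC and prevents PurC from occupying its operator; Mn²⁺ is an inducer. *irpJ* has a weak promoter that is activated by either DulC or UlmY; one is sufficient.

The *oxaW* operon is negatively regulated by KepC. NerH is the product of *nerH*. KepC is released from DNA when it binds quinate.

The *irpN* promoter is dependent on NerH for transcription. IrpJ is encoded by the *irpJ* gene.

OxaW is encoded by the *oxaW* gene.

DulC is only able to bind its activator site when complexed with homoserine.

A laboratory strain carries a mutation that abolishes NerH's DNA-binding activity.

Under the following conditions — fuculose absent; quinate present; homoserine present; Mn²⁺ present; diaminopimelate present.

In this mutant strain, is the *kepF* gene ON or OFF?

Mn²⁺ is present, so PurC is inactive.
Quinate is present, so KepC is inactive.
With no repressor bound, *oxaW* is transcribed.
So OxaW is produced and active.
NerH is non-functional in this strain, so it has no effect.
Required activator NerH is absent, so *irpN* is not transcribed.
So IrpN is not produced.
No repressor is bound and OxaW is active, so *kepF* is transcribed.

ON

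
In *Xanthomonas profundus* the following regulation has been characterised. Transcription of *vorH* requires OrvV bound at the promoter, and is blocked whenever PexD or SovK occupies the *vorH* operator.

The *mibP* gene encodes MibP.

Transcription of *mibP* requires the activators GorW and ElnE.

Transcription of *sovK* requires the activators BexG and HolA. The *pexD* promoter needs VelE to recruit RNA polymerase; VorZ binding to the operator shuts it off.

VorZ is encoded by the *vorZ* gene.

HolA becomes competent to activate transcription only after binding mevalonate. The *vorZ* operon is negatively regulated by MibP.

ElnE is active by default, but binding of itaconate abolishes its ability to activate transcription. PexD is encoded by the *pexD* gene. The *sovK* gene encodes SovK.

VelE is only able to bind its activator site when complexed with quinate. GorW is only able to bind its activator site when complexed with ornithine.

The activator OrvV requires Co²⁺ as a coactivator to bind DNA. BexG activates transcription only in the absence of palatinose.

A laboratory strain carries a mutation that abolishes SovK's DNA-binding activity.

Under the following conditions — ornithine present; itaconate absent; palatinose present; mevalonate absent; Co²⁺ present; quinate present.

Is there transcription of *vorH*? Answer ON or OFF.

OFF

Quinate is present, so VelE is active.
Ornithine is present, so GorW is active.
Itaconate is absent, so ElnE is active.
No repressor is bound and GorW and ElnE are active, so *mibP* is transcribed.
So MibP is produced and active.
With repressor MibP bound, *vorZ* is not transcribed.
So VorZ is not produced.
No repressor is bound and VelE is active, so *pexD* is transcribed.
So PexD is produced and active.
Co²⁺ is present, so OrvV is active.
SovK is non-functional in this strain, so it has no effect.
With repressor PexD bound, *vorH* is not transcribed.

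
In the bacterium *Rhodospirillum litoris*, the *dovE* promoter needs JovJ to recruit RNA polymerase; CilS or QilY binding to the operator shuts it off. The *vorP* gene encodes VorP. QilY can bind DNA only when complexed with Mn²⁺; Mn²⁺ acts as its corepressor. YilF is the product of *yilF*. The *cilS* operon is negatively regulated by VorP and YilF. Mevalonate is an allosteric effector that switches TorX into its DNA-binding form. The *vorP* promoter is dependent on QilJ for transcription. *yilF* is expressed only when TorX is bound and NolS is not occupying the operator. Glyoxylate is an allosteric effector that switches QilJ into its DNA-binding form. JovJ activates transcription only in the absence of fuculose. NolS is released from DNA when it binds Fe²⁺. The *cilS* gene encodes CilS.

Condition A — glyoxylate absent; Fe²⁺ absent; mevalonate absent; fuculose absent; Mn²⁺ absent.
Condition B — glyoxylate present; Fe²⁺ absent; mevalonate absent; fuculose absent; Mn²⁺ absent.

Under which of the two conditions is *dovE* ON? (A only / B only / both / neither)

Condition A:
Glyoxylate is absent, so QilJ is inactive.
Required activator QilJ is absent, so *vorP* is not transcribed.
So VorP is not produced.
Fe²⁺ is absent, so NolS is active.
Mevalonate is absent, so TorX is inactive.
With repressor NolS bound, *yilF* is not transcribed.
So YilF is not produced.
With no repressor bound, *cilS* is transcribed.
So CilS is produced and active.
Fuculose is absent, so JovJ is active.
Mn²⁺ is absent, so QilY is inactive.
With repressor CilS bound, *dovE* is not transcribed.
→ *dovE* is OFF in A.
Condition B:
Glyoxylate is present, so QilJ is active.
No repressor is bound and QilJ is active, so *vorP* is transcribed.
So VorP is produced and active.
Fe²⁺ is absent, so NolS is active.
Mevalonate is absent, so TorX is inactive.
With repressor NolS bound, *yilF* is not transcribed.
So YilF is not produced.
With repressor VorP bound, *cilS* is not transcribed.
So CilS is not produced.
Fuculose is absent, so JovJ is active.
Mn²⁺ is absent, so QilY is inactive.
No repressor is bound and JovJ is active, so *dovE* is transcribed.
→ *dovE* is ON in B.

B only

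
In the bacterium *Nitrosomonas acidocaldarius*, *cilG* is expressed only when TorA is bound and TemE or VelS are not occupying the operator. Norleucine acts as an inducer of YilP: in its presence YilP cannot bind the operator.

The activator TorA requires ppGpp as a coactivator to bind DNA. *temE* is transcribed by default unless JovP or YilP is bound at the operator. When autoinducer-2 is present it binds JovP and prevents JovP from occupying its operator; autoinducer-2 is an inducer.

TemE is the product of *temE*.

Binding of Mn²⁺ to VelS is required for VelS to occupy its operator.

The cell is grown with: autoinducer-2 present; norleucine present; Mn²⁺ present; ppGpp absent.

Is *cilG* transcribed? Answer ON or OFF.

Autoinducer-2 is present, so JovP is inactive.
Norleucine is present, so YilP is inactive.
With no repressor bound, *temE* is transcribed.
So TemE is produced and active.
ppGpp is absent, so TorA is inactive.
Mn²⁺ is present, so VelS is active.
With repressor TemE bound, *cilG* is not transcribed.

OFF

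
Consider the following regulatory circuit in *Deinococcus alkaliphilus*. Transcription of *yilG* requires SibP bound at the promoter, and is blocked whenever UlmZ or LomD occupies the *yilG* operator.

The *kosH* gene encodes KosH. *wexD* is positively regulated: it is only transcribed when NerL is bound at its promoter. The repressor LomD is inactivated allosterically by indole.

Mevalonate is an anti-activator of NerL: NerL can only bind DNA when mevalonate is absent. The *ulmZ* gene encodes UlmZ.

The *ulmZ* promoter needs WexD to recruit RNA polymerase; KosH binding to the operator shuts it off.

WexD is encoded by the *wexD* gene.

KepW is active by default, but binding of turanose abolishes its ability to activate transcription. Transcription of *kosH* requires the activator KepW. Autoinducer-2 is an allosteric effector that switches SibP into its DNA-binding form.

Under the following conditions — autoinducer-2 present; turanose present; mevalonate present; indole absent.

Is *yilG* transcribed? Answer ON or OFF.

Turanose is present, so KepW is inactive.
Required activator KepW is absent, so *kosH* is not transcribed.
So KosH is not produced.
Mevalonate is present, so NerL is inactive.
Required activator NerL is absent, so *wexD* is not transcribed.
So WexD is not produced.
Required activator WexD is absent, so *ulmZ* is not transcribed.
So UlmZ is not produced.
Indole is absent, so LomD is active.
Autoinducer-2 is present, so SibP is active.
With repressor LomD bound, *yilG* is not transcribed.

OFF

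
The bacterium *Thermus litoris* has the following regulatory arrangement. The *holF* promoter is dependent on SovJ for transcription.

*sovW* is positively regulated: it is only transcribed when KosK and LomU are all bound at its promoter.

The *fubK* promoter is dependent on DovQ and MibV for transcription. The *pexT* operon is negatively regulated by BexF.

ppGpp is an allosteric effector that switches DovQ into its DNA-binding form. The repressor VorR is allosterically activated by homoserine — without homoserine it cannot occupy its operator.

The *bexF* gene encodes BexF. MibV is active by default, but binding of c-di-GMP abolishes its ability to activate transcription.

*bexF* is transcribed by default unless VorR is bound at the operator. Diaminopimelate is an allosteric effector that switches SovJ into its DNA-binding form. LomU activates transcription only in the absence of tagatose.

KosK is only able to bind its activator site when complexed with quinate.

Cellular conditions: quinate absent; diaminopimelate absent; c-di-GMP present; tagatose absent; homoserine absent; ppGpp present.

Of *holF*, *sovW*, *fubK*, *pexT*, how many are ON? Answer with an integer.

0

Diaminopimelate is absent, so SovJ is inactive.
Required activator SovJ is absent, so *holF* is not transcribed.
→ *holF* is OFF.
Quinate is absent, so KosK is inactive.
Tagatose is absent, so LomU is active.
Required activator KosK is absent, so *sovW* is not transcribed.
→ *sovW* is OFF.
ppGpp is present, so DovQ is active.
c-di-GMP is present, so MibV is inactive.
Required activator MibV is absent, so *fubK* is not transcribed.
→ *fubK* is OFF.
Homoserine is absent, so VorR is inactive.
With no repressor bound, *bexF* is transcribed.
So BexF is produced and active.
With repressor BexF bound, *pexT* is not transcribed.
→ *pexT* is OFF.
0 of the 4 genes are transcribed.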